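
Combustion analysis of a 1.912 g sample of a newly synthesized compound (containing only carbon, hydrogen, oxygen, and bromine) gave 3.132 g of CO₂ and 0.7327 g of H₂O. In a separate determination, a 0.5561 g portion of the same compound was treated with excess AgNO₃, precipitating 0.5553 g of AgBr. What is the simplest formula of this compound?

mol C = 3.132 g CO₂ ÷ 44.009 g/mol = 0.071167 mol
mol H = 2 × 0.7327 g H₂O ÷ 18.015 g/mol = 0.081343 mol
From the AgBr data: mol Br per gram of compound = (0.5553 ÷ 187.772) ÷ 0.5561 = 0.0053179 mol/g, so in the 1.912 g combustion sample mol Br = 0.010168 mol
mass O = 1.912 − (0.85479 + 0.081994 + 0.81246) = 0.16276 g → mol O = 0.16276 ÷ 15.999 = 0.010173 mol
Divide by the smallest (0.010168 mol): C 6.999, H 8.000, Br 1.000, O 1.001

C7H8BrO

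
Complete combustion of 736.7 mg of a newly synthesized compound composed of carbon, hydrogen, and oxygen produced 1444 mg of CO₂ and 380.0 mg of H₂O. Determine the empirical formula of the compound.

C7H9O4

mol C = 1.444 g CO₂ ÷ 44.009 g/mol = 0.032811 mol
mol H = 2 × 0.3800 g H₂O ÷ 18.015 g/mol = 0.042187 mol
mass O = 0.7367 − (0.39410 + 0.042525) = 0.30008 g → mol O = 0.30008 ÷ 15.999 = 0.018756 mol
Divide by the smallest (0.018756 mol): C 1.749, H 2.249, O 1.000
Multiplying each by 4 gives whole numbers: C 7.00, H 9.00, O 4.00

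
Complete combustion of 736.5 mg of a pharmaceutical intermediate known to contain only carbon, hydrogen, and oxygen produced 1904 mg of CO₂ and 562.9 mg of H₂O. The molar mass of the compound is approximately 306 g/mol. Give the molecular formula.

C18H26O4

mol C = 1.904 g CO₂ ÷ 44.009 g/mol = 0.043264 mol
mol H = 2 × 0.5629 g H₂O ÷ 18.015 g/mol = 0.062492 mol
mass O = 0.7365 − (0.51964 + 0.062992) = 0.15387 g → mol O = 0.15387 ÷ 15.999 = 0.0096172 mol
Divide by the smallest (0.0096172 mol): C 4.499, H 6.498, O 1.000
Multiplying each by 2 gives whole numbers: C 9.00, H 13.00, O 2.00
Empirical formula: C9H13O2
Empirical-formula mass = 153.20 g/mol; 306 ÷ 153.20 ≈ 2, so the molecular formula is C18H26O4.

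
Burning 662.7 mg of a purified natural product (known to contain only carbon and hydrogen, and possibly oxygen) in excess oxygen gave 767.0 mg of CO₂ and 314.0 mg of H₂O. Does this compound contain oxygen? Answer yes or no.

yes

mol C = 0.7670 g CO₂ ÷ 44.009 g/mol = 0.017428 mol
mol H = 2 × 0.3140 g H₂O ÷ 18.015 g/mol = 0.034860 mol
C and H account for only 0.24447 g of the 0.6627 g sample; the remaining 0.41823 g must be oxygen.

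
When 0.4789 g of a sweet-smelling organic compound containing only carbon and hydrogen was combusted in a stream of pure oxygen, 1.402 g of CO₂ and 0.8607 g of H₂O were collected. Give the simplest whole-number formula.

CH3

mol C = 1.402 g CO₂ ÷ 44.009 g/mol = 0.031857 mol
mol H = 2 × 0.8607 g H₂O ÷ 18.015 g/mol = 0.095554 mol
Divide by the smallest (0.031857 mol): C 1.000, H 2.999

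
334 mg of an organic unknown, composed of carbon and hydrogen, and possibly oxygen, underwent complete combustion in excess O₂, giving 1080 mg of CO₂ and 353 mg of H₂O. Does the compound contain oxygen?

mol C = 1.08 g CO₂ ÷ 44.009 g/mol = 0.02454 mol
mol H = 2 × 0.353 g H₂O ÷ 18.015 g/mol = 0.03919 mol
C and H together account for 0.3343 g — essentially the entire 0.334 g sample — so the compound contains no oxygen.

no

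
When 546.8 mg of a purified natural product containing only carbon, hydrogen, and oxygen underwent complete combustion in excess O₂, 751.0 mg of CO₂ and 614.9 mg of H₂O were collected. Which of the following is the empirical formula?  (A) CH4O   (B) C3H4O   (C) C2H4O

mol C = 0.7510 g CO₂ ÷ 44.009 g/mol = 0.017065 mol
mol H = 2 × 0.6149 g H₂O ÷ 18.015 g/mol = 0.068265 mol
mass O = 0.5468 − (0.20496 + 0.068811) = 0.27302 g → mol O = 0.27302 ÷ 15.999 = 0.017065 mol
Divide by the smallest (0.017065 mol): C 1.000, H 4.000, O 1.000

(A) CH4O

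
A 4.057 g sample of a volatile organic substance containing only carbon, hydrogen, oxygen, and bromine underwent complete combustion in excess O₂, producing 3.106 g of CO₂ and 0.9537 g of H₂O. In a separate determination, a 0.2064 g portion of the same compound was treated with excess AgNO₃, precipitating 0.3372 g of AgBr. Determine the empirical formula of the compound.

mol C = 3.106 g CO₂ ÷ 44.009 g/mol = 0.070576 mol
mol H = 2 × 0.9537 g H₂O ÷ 18.015 g/mol = 0.10588 mol
From the AgBr data: mol Br per gram of compound = (0.3372 ÷ 187.772) ÷ 0.2064 = 0.0087006 mol/g, so in the 4.057 g combustion sample mol Br = 0.035298 mol
mass O = 4.057 − (0.84769 + 0.10673 + 2.8205) = 0.28212 g → mol O = 0.28212 ÷ 15.999 = 0.017633 mol
Divide by the smallest (0.017633 mol): C 4.002, H 6.004, Br 2.002, O 1.000

C4H6Br2O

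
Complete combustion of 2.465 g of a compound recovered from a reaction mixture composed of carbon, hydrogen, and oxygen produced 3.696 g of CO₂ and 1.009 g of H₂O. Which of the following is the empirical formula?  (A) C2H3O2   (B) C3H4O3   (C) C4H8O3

(B) C3H4O3

mol C = 3.696 g CO₂ ÷ 44.009 g/mol = 0.083983 mol
mol H = 2 × 1.009 g H₂O ÷ 18.015 g/mol = 0.11202 mol
mass O = 2.465 − (1.0087 + 0.11291) = 1.3434 g → mol O = 1.3434 ÷ 15.999 = 0.083966 mol
Divide by the smallest (0.083966 mol): C 1.000, H 1.334, O 1.000
Multiplying each by 3 gives whole numbers: C 3.00, H 4.00, O 3.00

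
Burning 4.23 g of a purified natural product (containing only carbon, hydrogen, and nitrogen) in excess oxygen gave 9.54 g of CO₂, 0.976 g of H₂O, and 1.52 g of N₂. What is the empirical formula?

C2HN

mol C = 9.54 g CO₂ ÷ 44.009 g/mol = 0.2168 mol
mol H = 2 × 0.976 g H₂O ÷ 18.015 g/mol = 0.1084 mol
mol N = 2 × 1.52 g N₂ ÷ 28.014 g/mol = 0.1085 mol
Divide by the smallest (0.1084 mol): C 2.001, H 1.000, N 1.002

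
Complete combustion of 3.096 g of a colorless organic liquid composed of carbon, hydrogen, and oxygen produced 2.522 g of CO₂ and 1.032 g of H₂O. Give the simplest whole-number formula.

C2H4O5

mol C = 2.522 g CO₂ ÷ 44.009 g/mol = 0.057306 mol
mol H = 2 × 1.032 g H₂O ÷ 18.015 g/mol = 0.11457 mol
mass O = 3.096 − (0.68831 + 0.11549) = 2.2922 g → mol O = 2.2922 ÷ 15.999 = 0.14327 mol
Divide by the smallest (0.057306 mol): C 1.000, H 1.999, O 2.500
Multiplying each by 2 gives whole numbers: C 2.00, H 4.00, O 5.00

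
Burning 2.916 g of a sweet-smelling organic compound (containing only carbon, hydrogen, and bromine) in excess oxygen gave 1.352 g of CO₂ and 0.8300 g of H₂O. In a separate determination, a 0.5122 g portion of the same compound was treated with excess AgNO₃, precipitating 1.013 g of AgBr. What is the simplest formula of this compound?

mol C = 1.352 g CO₂ ÷ 44.009 g/mol = 0.030721 mol
mol H = 2 × 0.8300 g H₂O ÷ 18.015 g/mol = 0.092145 mol
From the AgBr data: mol Br per gram of compound = (1.013 ÷ 187.772) ÷ 0.5122 = 0.010533 mol/g, so in the 2.916 g combustion sample mol Br = 0.030713 mol
Divide by the smallest (0.030713 mol): C 1.000, H 3.000, Br 1.000

CH3Br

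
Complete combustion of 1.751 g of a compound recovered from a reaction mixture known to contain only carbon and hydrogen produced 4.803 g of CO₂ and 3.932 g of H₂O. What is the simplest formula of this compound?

CH4

mol C = 4.803 g CO₂ ÷ 44.009 g/mol = 0.10914 mol
mol H = 2 × 3.932 g H₂O ÷ 18.015 g/mol = 0.43653 mol
Divide by the smallest (0.10914 mol): C 1.000, H 4.000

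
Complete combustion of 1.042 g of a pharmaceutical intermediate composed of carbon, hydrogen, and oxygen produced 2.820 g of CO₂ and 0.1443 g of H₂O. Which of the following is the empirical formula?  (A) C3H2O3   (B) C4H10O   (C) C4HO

mol C = 2.820 g CO₂ ÷ 44.009 g/mol = 0.064078 mol
mol H = 2 × 0.1443 g H₂O ÷ 18.015 g/mol = 0.016020 mol
mass O = 1.042 − (0.76964 + 0.016148) = 0.25621 g → mol O = 0.25621 ÷ 15.999 = 0.016014 mol
Divide by the smallest (0.016014 mol): C 4.001, H 1.000, O 1.000

(C) C4HO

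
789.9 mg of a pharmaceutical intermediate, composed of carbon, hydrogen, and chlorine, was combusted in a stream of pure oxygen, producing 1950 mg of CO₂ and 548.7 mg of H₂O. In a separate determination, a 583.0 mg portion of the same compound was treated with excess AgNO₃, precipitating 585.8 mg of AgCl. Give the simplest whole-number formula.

mol C = 1.950 g CO₂ ÷ 44.009 g/mol = 0.044309 mol
mol H = 2 × 0.5487 g H₂O ÷ 18.015 g/mol = 0.060916 mol
From the AgCl data: mol Cl per gram of compound = (0.5858 ÷ 143.318) ÷ 0.5830 = 0.0070110 mol/g, so in the 0.7899 g combustion sample mol Cl = 0.0055380 mol
Divide by the smallest (0.0055380 mol): C 8.001, H 11.000, Cl 1.000

C8H11Cl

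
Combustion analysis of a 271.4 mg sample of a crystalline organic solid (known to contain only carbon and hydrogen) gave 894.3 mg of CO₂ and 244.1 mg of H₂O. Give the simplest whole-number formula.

mol C = 0.8943 g CO₂ ÷ 44.009 g/mol = 0.020321 mol
mol H = 2 × 0.2441 g H₂O ÷ 18.015 g/mol = 0.027100 mol
Divide by the smallest (0.020321 mol): C 1.000, H 1.334
Multiplying each by 3 gives whole numbers: C 3.00, H 4.00

C3H4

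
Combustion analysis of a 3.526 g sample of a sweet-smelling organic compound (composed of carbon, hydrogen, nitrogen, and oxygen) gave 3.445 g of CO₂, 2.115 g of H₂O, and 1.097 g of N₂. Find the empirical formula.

mol C = 3.445 g CO₂ ÷ 44.009 g/mol = 0.078279 mol
mol H = 2 × 2.115 g H₂O ÷ 18.015 g/mol = 0.23480 mol
mol N = 2 × 1.097 g N₂ ÷ 28.014 g/mol = 0.078318 mol
mass O = 3.526 − (0.94021 + 0.23668 + 1.0970) = 1.2521 g → mol O = 1.2521 ÷ 15.999 = 0.078261 mol
Divide by the smallest (0.078261 mol): C 1.000, H 3.000, N 1.001, O 1.000

CH3NO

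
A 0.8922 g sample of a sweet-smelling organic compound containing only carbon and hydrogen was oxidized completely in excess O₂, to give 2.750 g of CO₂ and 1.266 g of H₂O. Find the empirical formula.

mol C = 2.750 g CO₂ ÷ 44.009 g/mol = 0.062487 mol
mol H = 2 × 1.266 g H₂O ÷ 18.015 g/mol = 0.14055 mol
Divide by the smallest (0.062487 mol): C 1.000, H 2.249
Multiplying each by 4 gives whole numbers: C 4.00, H 9.00

C4H9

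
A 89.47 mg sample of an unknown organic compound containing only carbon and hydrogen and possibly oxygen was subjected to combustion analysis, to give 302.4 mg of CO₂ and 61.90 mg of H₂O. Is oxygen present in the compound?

no

mol C = 0.3024 g CO₂ ÷ 44.009 g/mol = 0.0068713 mol
mol H = 2 × 0.06190 g H₂O ÷ 18.015 g/mol = 0.0068721 mol
C and H together account for 0.089458 g — essentially the entire 0.08947 g sample — so the compound contains no oxygen.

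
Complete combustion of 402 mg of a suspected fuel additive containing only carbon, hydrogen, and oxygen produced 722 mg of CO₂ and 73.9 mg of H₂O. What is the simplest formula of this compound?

mol C = 0.722 g CO₂ ÷ 44.009 g/mol = 0.01641 mol
mol H = 2 × 0.0739 g H₂O ÷ 18.015 g/mol = 0.008204 mol
mass O = 0.402 − (0.1970 + 0.008270) = 0.1967 g → mol O = 0.1967 ÷ 15.999 = 0.01229 mol
Divide by the smallest (0.008204 mol): C 2.000, H 1.000, O 1.498
Multiplying each by 2 gives whole numbers: C 4.00, H 2.00, O 3.00

C4H2O3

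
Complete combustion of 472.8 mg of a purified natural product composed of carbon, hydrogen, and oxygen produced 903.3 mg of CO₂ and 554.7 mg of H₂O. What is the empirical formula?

C2H6O

mol C = 0.9033 g CO₂ ÷ 44.009 g/mol = 0.020525 mol
mol H = 2 × 0.5547 g H₂O ÷ 18.015 g/mol = 0.061582 mol
mass O = 0.4728 − (0.24653 + 0.062075) = 0.16420 g → mol O = 0.16420 ÷ 15.999 = 0.010263 mol
Divide by the smallest (0.010263 mol): C 2.000, H 6.000, O 1.000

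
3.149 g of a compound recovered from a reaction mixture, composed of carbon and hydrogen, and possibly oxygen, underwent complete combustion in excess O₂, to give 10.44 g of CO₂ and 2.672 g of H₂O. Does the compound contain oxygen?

mol C = 10.44 g CO₂ ÷ 44.009 g/mol = 0.23722 mol
mol H = 2 × 2.672 g H₂O ÷ 18.015 g/mol = 0.29664 mol
C and H together account for 3.1483 g — essentially the entire 3.149 g sample — so the compound contains no oxygen.

no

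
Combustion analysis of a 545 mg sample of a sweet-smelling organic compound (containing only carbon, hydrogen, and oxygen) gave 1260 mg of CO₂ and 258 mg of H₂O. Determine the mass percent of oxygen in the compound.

mol C = 1.26 g CO₂ ÷ 44.009 g/mol = 0.02863 mol
mol H = 2 × 0.258 g H₂O ÷ 18.015 g/mol = 0.02864 mol
mass O = 0.545 − (0.3439 + 0.02887) = 0.1722 g → mol O = 0.1722 ÷ 15.999 = 0.01077 mol
mass % O = 0.1722 g ÷ 0.545 g × 100%

31.6%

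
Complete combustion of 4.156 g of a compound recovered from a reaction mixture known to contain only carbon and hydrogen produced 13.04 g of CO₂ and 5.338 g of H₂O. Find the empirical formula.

CH2

mol C = 13.04 g CO₂ ÷ 44.009 g/mol = 0.29630 mol
mol H = 2 × 5.338 g H₂O ÷ 18.015 g/mol = 0.59262 mol
Divide by the smallest (0.29630 mol): C 1.000, H 2.000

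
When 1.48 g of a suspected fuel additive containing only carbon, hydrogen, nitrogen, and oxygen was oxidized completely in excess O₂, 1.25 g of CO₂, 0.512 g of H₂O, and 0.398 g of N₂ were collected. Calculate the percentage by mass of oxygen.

mol C = 1.25 g CO₂ ÷ 44.009 g/mol = 0.02840 mol
mol H = 2 × 0.512 g H₂O ÷ 18.015 g/mol = 0.05684 mol
mol N = 2 × 0.398 g N₂ ÷ 28.014 g/mol = 0.02841 mol
mass O = 1.48 − (0.3412 + 0.05730 + 0.3980) = 0.6836 g → mol O = 0.6836 ÷ 15.999 = 0.04272 mol
mass % O = 0.6836 g ÷ 1.48 g × 100%

46.2%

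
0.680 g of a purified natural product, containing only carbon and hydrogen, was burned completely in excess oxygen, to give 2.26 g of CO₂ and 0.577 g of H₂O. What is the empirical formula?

mol C = 2.26 g CO₂ ÷ 44.009 g/mol = 0.05135 mol
mol H = 2 × 0.577 g H₂O ÷ 18.015 g/mol = 0.06406 mol
Divide by the smallest (0.05135 mol): C 1.000, H 1.247
Multiplying each by 4 gives whole numbers: C 4.00, H 4.99

C4H5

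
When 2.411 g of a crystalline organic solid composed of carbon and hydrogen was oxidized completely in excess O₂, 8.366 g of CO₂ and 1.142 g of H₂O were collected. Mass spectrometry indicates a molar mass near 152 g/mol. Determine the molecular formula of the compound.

C12H8

mol C = 8.366 g CO₂ ÷ 44.009 g/mol = 0.19010 mol
mol H = 2 × 1.142 g H₂O ÷ 18.015 g/mol = 0.12678 mol
Divide by the smallest (0.12678 mol): C 1.499, H 1.000
Multiplying each by 2 gives whole numbers: C 3.00, H 2.00
Empirical formula: C3H2
Empirical-formula mass = 38.05 g/mol; 152 ÷ 38.05 ≈ 4, so the molecular formula is C12H8.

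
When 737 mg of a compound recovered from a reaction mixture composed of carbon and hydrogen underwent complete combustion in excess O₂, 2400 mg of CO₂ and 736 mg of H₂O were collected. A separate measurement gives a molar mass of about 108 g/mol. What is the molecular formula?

mol C = 2.40 g CO₂ ÷ 44.009 g/mol = 0.05453 mol
mol H = 2 × 0.736 g H₂O ÷ 18.015 g/mol = 0.08171 mol
Divide by the smallest (0.05453 mol): C 1.000, H 1.498
Multiplying each by 2 gives whole numbers: C 2.00, H 3.00
Empirical formula: C2H3
Empirical-formula mass = 27.05 g/mol; 108 ÷ 27.05 ≈ 4, so the molecular formula is C8H12.

C8H12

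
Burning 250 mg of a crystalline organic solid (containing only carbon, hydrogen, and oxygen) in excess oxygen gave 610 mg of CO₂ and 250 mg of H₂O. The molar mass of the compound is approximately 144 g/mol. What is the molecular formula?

mol C = 0.610 g CO₂ ÷ 44.009 g/mol = 0.01386 mol
mol H = 2 × 0.250 g H₂O ÷ 18.015 g/mol = 0.02775 mol
mass O = 0.250 − (0.1665 + 0.02798) = 0.05554 g → mol O = 0.05554 ÷ 15.999 = 0.003472 mol
Divide by the smallest (0.003472 mol): C 3.993, H 7.995, O 1.000
Empirical formula: C4H8O
Empirical-formula mass = 72.11 g/mol; 144 ÷ 72.11 ≈ 2, so the molecular formula is C8H16O2.

C8H16O2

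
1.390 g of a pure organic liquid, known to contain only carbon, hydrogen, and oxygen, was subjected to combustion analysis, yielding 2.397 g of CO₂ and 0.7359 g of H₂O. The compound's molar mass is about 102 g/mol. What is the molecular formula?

mol C = 2.397 g CO₂ ÷ 44.009 g/mol = 0.054466 mol
mol H = 2 × 0.7359 g H₂O ÷ 18.015 g/mol = 0.081699 mol
mass O = 1.390 − (0.65419 + 0.082352) = 0.65346 g → mol O = 0.65346 ÷ 15.999 = 0.040843 mol
Divide by the smallest (0.040843 mol): C 1.334, H 2.000, O 1.000
Multiplying each by 3 gives whole numbers: C 4.00, H 6.00, O 3.00
Empirical formula: C4H6O3
Empirical-formula mass = 102.09 g/mol; 102 ÷ 102.09 ≈ 1, so the molecular formula is C4H6O3.

C4H6O3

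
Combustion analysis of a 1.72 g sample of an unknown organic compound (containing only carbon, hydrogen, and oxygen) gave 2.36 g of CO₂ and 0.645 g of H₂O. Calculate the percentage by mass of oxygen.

58.4%

mol C = 2.36 g CO₂ ÷ 44.009 g/mol = 0.05363 mol
mol H = 2 × 0.645 g H₂O ÷ 18.015 g/mol = 0.07161 mol
mass O = 1.72 − (0.6441 + 0.07218) = 1.004 g → mol O = 1.004 ÷ 15.999 = 0.06274 mol
mass % O = 1.004 g ÷ 1.72 g × 100%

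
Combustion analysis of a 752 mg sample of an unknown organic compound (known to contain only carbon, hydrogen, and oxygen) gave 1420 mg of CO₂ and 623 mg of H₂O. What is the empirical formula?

mol C = 1.42 g CO₂ ÷ 44.009 g/mol = 0.03227 mol
mol H = 2 × 0.623 g H₂O ÷ 18.015 g/mol = 0.06916 mol
mass O = 0.752 − (0.3875 + 0.06972) = 0.2947 g → mol O = 0.2947 ÷ 15.999 = 0.01842 mol
Divide by the smallest (0.01842 mol): C 1.751, H 3.754, O 1.000
Multiplying each by 4 gives whole numbers: C 7.01, H 15.02, O 4.00

C7H15O4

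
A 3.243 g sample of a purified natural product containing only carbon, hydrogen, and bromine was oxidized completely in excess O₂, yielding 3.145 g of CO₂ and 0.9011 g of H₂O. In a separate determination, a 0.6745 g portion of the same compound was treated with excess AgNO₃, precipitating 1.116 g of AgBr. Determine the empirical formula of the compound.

mol C = 3.145 g CO₂ ÷ 44.009 g/mol = 0.071463 mol
mol H = 2 × 0.9011 g H₂O ÷ 18.015 g/mol = 0.10004 mol
From the AgBr data: mol Br per gram of compound = (1.116 ÷ 187.772) ÷ 0.6745 = 0.0088115 mol/g, so in the 3.243 g combustion sample mol Br = 0.028576 mol
Divide by the smallest (0.028576 mol): C 2.501, H 3.501, Br 1.000
Multiplying each by 2 gives whole numbers: C 5.00, H 7.00, Br 2.00

C5H7Br2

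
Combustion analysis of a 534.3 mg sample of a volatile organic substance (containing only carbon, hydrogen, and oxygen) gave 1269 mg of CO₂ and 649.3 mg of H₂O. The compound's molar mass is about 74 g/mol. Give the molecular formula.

mol C = 1.269 g CO₂ ÷ 44.009 g/mol = 0.028835 mol
mol H = 2 × 0.6493 g H₂O ÷ 18.015 g/mol = 0.072084 mol
mass O = 0.5343 − (0.34634 + 0.072661) = 0.11530 g → mol O = 0.11530 ÷ 15.999 = 0.0072068 mol
Divide by the smallest (0.0072068 mol): C 4.001, H 10.002, O 1.000
Empirical formula: C4H10O
Empirical-formula mass = 74.12 g/mol; 74 ÷ 74.12 ≈ 1, so the molecular formula is C4H10O.

C4H10O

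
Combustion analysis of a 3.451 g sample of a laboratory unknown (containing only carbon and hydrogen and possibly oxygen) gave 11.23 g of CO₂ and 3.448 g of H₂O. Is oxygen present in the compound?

no

mol C = 11.23 g CO₂ ÷ 44.009 g/mol = 0.25518 mol
mol H = 2 × 3.448 g H₂O ÷ 18.015 g/mol = 0.38279 mol
C and H together account for 3.4508 g — essentially the entire 3.451 g sample — so the compound contains no oxygen.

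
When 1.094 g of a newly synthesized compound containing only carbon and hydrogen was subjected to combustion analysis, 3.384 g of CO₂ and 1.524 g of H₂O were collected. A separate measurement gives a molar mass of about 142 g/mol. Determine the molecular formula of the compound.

mol C = 3.384 g CO₂ ÷ 44.009 g/mol = 0.076893 mol
mol H = 2 × 1.524 g H₂O ÷ 18.015 g/mol = 0.16919 mol
Divide by the smallest (0.076893 mol): C 1.000, H 2.200
Multiplying each by 5 gives whole numbers: C 5.00, H 11.00
Empirical formula: C5H11
Empirical-formula mass = 71.14 g/mol; 142 ÷ 71.14 ≈ 2, so the molecular formula is C10H22.

C10H22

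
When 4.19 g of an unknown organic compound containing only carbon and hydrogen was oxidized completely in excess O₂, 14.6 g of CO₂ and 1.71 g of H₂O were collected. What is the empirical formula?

C7H4

mol C = 14.6 g CO₂ ÷ 44.009 g/mol = 0.3318 mol
mol H = 2 × 1.71 g H₂O ÷ 18.015 g/mol = 0.1898 mol
Divide by the smallest (0.1898 mol): C 1.748, H 1.000
Multiplying each by 4 gives whole numbers: C 6.99, H 4.00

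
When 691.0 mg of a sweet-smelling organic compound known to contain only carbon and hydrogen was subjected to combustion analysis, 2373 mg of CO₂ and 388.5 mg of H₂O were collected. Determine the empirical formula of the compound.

mol C = 2.373 g CO₂ ÷ 44.009 g/mol = 0.053921 mol
mol H = 2 × 0.3885 g H₂O ÷ 18.015 g/mol = 0.043131 mol
Divide by the smallest (0.043131 mol): C 1.250, H 1.000
Multiplying each by 4 gives whole numbers: C 5.00, H 4.00

C5H4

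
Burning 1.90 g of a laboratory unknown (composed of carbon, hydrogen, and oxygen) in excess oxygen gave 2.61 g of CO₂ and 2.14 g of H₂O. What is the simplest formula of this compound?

CH4O

mol C = 2.61 g CO₂ ÷ 44.009 g/mol = 0.05931 mol
mol H = 2 × 2.14 g H₂O ÷ 18.015 g/mol = 0.2376 mol
mass O = 1.90 − (0.7123 + 0.2395) = 0.9482 g → mol O = 0.9482 ÷ 15.999 = 0.05927 mol
Divide by the smallest (0.05927 mol): C 1.001, H 4.009, O 1.000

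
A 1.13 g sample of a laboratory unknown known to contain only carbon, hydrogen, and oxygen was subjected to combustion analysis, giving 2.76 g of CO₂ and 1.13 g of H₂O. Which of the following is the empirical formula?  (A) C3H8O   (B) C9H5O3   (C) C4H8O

(C) C4H8O

mol C = 2.76 g CO₂ ÷ 44.009 g/mol = 0.06271 mol
mol H = 2 × 1.13 g H₂O ÷ 18.015 g/mol = 0.1255 mol
mass O = 1.13 − (0.7533 + 0.1265) = 0.2503 g → mol O = 0.2503 ÷ 15.999 = 0.01564 mol
Divide by the smallest (0.01564 mol): C 4.009, H 8.019, O 1.000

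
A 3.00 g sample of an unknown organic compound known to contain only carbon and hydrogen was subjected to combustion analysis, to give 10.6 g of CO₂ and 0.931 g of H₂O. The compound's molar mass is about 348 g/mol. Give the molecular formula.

C28H12

mol C = 10.6 g CO₂ ÷ 44.009 g/mol = 0.2409 mol
mol H = 2 × 0.931 g H₂O ÷ 18.015 g/mol = 0.1034 mol
Divide by the smallest (0.1034 mol): C 2.330, H 1.000
Multiplying each by 3 gives whole numbers: C 6.99, H 3.00
Empirical formula: C7H3
Empirical-formula mass = 87.10 g/mol; 348 ÷ 87.10 ≈ 4, so the molecular formula is C28H12.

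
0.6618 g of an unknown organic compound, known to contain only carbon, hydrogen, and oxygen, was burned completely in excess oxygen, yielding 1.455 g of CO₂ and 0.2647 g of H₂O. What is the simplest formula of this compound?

C9H8O4

mol C = 1.455 g CO₂ ÷ 44.009 g/mol = 0.033061 mol
mol H = 2 × 0.2647 g H₂O ÷ 18.015 g/mol = 0.029387 mol
mass O = 0.6618 − (0.39710 + 0.029622) = 0.23508 g → mol O = 0.23508 ÷ 15.999 = 0.014693 mol
Divide by the smallest (0.014693 mol): C 2.250, H 2.000, O 1.000
Multiplying each by 4 gives whole numbers: C 9.00, H 8.00, O 4.00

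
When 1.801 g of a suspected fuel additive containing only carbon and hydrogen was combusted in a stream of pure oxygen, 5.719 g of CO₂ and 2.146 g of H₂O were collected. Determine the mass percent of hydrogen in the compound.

mol C = 5.719 g CO₂ ÷ 44.009 g/mol = 0.12995 mol
mol H = 2 × 2.146 g H₂O ÷ 18.015 g/mol = 0.23825 mol
mass % H = 0.24015 g ÷ 1.801 g × 100%

13.33%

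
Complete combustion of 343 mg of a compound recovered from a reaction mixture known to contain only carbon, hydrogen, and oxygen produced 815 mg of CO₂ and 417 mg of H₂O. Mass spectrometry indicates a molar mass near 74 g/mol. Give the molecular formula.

mol C = 0.815 g CO₂ ÷ 44.009 g/mol = 0.01852 mol
mol H = 2 × 0.417 g H₂O ÷ 18.015 g/mol = 0.04629 mol
mass O = 0.343 − (0.2224 + 0.04667) = 0.07390 g → mol O = 0.07390 ÷ 15.999 = 0.004619 mol
Divide by the smallest (0.004619 mol): C 4.009, H 10.022, O 1.000
Empirical formula: C4H10O
Empirical-formula mass = 74.12 g/mol; 74 ÷ 74.12 ≈ 1, so the molecular formula is C4H10O.

C4H10O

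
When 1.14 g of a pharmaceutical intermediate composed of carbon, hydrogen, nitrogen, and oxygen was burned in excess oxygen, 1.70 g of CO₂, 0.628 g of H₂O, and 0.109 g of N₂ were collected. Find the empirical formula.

mol C = 1.70 g CO₂ ÷ 44.009 g/mol = 0.03863 mol
mol H = 2 × 0.628 g H₂O ÷ 18.015 g/mol = 0.06972 mol
mol N = 2 × 0.109 g N₂ ÷ 28.014 g/mol = 0.007782 mol
mass O = 1.14 − (0.4640 + 0.07028 + 0.1090) = 0.4968 g → mol O = 0.4968 ÷ 15.999 = 0.03105 mol
Divide by the smallest (0.007782 mol): C 4.964, H 8.959, N 1.000, O 3.990

C5H9NO4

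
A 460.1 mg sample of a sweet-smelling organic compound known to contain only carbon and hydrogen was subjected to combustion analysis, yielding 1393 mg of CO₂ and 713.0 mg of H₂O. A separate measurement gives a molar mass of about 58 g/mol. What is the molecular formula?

C4H10

mol C = 1.393 g CO₂ ÷ 44.009 g/mol = 0.031653 mol
mol H = 2 × 0.7130 g H₂O ÷ 18.015 g/mol = 0.079156 mol
Divide by the smallest (0.031653 mol): C 1.000, H 2.501
Multiplying each by 2 gives whole numbers: C 2.00, H 5.00
Empirical formula: C2H5
Empirical-formula mass = 29.06 g/mol; 58 ÷ 29.06 ≈ 2, so the molecular formula is C4H10.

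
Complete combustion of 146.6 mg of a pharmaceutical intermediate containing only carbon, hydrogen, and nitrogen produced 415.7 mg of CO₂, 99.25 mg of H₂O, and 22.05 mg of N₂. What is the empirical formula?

C6H7N

mol C = 0.4157 g CO₂ ÷ 44.009 g/mol = 0.0094458 mol
mol H = 2 × 0.09925 g H₂O ÷ 18.015 g/mol = 0.011019 mol
mol N = 2 × 0.02205 g N₂ ÷ 28.014 g/mol = 0.0015742 mol
Divide by the smallest (0.0015742 mol): C 6.000, H 6.999, N 1.000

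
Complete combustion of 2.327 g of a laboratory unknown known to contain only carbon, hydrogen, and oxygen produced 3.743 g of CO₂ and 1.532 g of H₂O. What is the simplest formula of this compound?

mol C = 3.743 g CO₂ ÷ 44.009 g/mol = 0.085051 mol
mol H = 2 × 1.532 g H₂O ÷ 18.015 g/mol = 0.17008 mol
mass O = 2.327 − (1.0215 + 0.17144) = 1.1340 g → mol O = 1.1340 ÷ 15.999 = 0.070880 mol
Divide by the smallest (0.070880 mol): C 1.200, H 2.400, O 1.000
Multiplying each by 5 gives whole numbers: C 6.00, H 12.00, O 5.00

C6H12O5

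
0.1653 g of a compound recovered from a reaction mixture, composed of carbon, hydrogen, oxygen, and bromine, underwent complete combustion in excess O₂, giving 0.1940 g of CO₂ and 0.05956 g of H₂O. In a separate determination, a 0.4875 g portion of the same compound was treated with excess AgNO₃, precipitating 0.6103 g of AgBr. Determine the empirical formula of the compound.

C4H6BrO

mol C = 0.1940 g CO₂ ÷ 44.009 g/mol = 0.0044082 mol
mol H = 2 × 0.05956 g H₂O ÷ 18.015 g/mol = 0.0066123 mol
From the AgBr data: mol Br per gram of compound = (0.6103 ÷ 187.772) ÷ 0.4875 = 0.0066671 mol/g, so in the 0.1653 g combustion sample mol Br = 0.0011021 mol
mass O = 0.1653 − (0.052947 + 0.0066652 + 0.088060) = 0.017628 g → mol O = 0.017628 ÷ 15.999 = 0.0011018 mol
Divide by the smallest (0.0011018 mol): C 4.001, H 6.001, Br 1.000, O 1.000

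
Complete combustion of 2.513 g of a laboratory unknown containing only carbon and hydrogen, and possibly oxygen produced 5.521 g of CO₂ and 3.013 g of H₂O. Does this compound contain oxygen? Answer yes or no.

mol C = 5.521 g CO₂ ÷ 44.009 g/mol = 0.12545 mol
mol H = 2 × 3.013 g H₂O ÷ 18.015 g/mol = 0.33450 mol
C and H account for only 1.8440 g of the 2.513 g sample; the remaining 0.66903 g must be oxygen.

yes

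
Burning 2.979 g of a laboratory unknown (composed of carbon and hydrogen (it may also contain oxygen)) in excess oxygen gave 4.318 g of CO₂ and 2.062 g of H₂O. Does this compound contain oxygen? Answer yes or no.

yes

mol C = 4.318 g CO₂ ÷ 44.009 g/mol = 0.098116 mol
mol H = 2 × 2.062 g H₂O ÷ 18.015 g/mol = 0.22892 mol
C and H account for only 1.4092 g of the 2.979 g sample; the remaining 1.5698 g must be oxygen.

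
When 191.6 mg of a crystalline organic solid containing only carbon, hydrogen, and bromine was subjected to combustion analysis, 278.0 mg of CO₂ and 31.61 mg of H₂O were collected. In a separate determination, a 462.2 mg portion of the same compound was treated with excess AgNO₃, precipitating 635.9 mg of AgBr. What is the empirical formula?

C9H5Br2

mol C = 0.2780 g CO₂ ÷ 44.009 g/mol = 0.0063169 mol
mol H = 2 × 0.03161 g H₂O ÷ 18.015 g/mol = 0.0035093 mol
From the AgBr data: mol Br per gram of compound = (0.6359 ÷ 187.772) ÷ 0.4622 = 0.0073270 mol/g, so in the 0.1916 g combustion sample mol Br = 0.0014039 mol
Divide by the smallest (0.0014039 mol): C 4.500, H 2.500, Br 1.000
Multiplying each by 2 gives whole numbers: C 9.00, H 5.00, Br 2.00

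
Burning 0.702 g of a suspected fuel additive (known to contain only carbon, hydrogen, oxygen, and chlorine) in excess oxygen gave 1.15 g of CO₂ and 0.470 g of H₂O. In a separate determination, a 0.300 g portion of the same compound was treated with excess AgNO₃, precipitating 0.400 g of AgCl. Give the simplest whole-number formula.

C4H8ClO

mol C = 1.15 g CO₂ ÷ 44.009 g/mol = 0.02613 mol
mol H = 2 × 0.470 g H₂O ÷ 18.015 g/mol = 0.05218 mol
From the AgCl data: mol Cl per gram of compound = (0.400 ÷ 143.318) ÷ 0.300 = 0.009303 mol/g, so in the 0.702 g combustion sample mol Cl = 0.006531 mol
mass O = 0.702 − (0.3139 + 0.05260 + 0.2315) = 0.1040 g → mol O = 0.1040 ÷ 15.999 = 0.006502 mol
Divide by the smallest (0.006502 mol): C 4.019, H 8.025, Cl 1.004, O 1.000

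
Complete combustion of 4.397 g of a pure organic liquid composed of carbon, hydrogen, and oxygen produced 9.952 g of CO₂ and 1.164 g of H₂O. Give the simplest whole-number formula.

mol C = 9.952 g CO₂ ÷ 44.009 g/mol = 0.22614 mol
mol H = 2 × 1.164 g H₂O ÷ 18.015 g/mol = 0.12923 mol
mass O = 4.397 − (2.7161 + 0.13026) = 1.5506 g → mol O = 1.5506 ÷ 15.999 = 0.096920 mol
Divide by the smallest (0.096920 mol): C 2.333, H 1.333, O 1.000
Multiplying each by 3 gives whole numbers: C 7.00, H 4.00, O 3.00

C7H4O3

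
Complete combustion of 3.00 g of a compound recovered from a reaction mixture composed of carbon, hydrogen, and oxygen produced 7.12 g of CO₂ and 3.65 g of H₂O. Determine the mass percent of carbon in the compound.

mol C = 7.12 g CO₂ ÷ 44.009 g/mol = 0.1618 mol
mol H = 2 × 3.65 g H₂O ÷ 18.015 g/mol = 0.4052 mol
mass O = 3.00 − (1.943 + 0.4085) = 0.6483 g → mol O = 0.6483 ÷ 15.999 = 0.04052 mol
mass % C = 1.943 g ÷ 3.00 g × 100%

64.8%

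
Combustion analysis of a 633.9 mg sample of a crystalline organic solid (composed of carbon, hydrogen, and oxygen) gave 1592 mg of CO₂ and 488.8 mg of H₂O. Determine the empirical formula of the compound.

mol C = 1.592 g CO₂ ÷ 44.009 g/mol = 0.036174 mol
mol H = 2 × 0.4888 g H₂O ÷ 18.015 g/mol = 0.054266 mol
mass O = 0.6339 − (0.43449 + 0.054700) = 0.14471 g → mol O = 0.14471 ÷ 15.999 = 0.0090449 mol
Divide by the smallest (0.0090449 mol): C 3.999, H 6.000, O 1.000

C4H6O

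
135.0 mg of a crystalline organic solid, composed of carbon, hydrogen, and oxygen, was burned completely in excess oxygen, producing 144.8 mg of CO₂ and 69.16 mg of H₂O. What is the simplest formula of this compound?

mol C = 0.1448 g CO₂ ÷ 44.009 g/mol = 0.0032902 mol
mol H = 2 × 0.06916 g H₂O ÷ 18.015 g/mol = 0.0076780 mol
mass O = 0.1350 − (0.039519 + 0.0077395) = 0.087742 g → mol O = 0.087742 ÷ 15.999 = 0.0054842 mol
Divide by the smallest (0.0032902 mol): C 1.000, H 2.334, O 1.667
Multiplying each by 3 gives whole numbers: C 3.00, H 7.00, O 5.00

C3H7O5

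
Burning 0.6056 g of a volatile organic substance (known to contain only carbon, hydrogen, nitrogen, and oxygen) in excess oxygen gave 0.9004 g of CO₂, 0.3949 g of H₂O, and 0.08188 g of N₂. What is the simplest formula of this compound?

mol C = 0.9004 g CO₂ ÷ 44.009 g/mol = 0.020459 mol
mol H = 2 × 0.3949 g H₂O ÷ 18.015 g/mol = 0.043841 mol
mol N = 2 × 0.08188 g N₂ ÷ 28.014 g/mol = 0.0058456 mol
mass O = 0.6056 − (0.24574 + 0.044192 + 0.081880) = 0.23379 g → mol O = 0.23379 ÷ 15.999 = 0.014613 mol
Divide by the smallest (0.0058456 mol): C 3.500, H 7.500, N 1.000, O 2.500
Multiplying each by 2 gives whole numbers: C 7.00, H 15.00, N 2.00, O 5.00

C7H15N2O5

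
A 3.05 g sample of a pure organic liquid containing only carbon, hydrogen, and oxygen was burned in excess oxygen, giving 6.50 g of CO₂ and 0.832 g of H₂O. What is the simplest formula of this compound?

mol C = 6.50 g CO₂ ÷ 44.009 g/mol = 0.1477 mol
mol H = 2 × 0.832 g H₂O ÷ 18.015 g/mol = 0.09237 mol
mass O = 3.05 − (1.774 + 0.09311) = 1.183 g → mol O = 1.183 ÷ 15.999 = 0.07394 mol
Divide by the smallest (0.07394 mol): C 1.998, H 1.249, O 1.000
Multiplying each by 4 gives whole numbers: C 7.99, H 5.00, O 4.00

C8H5O4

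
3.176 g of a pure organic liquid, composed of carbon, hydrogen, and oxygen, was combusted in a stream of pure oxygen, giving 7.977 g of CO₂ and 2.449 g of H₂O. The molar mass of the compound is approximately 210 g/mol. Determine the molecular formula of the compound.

mol C = 7.977 g CO₂ ÷ 44.009 g/mol = 0.18126 mol
mol H = 2 × 2.449 g H₂O ÷ 18.015 g/mol = 0.27188 mol
mass O = 3.176 − (2.1771 + 0.27406) = 0.72485 g → mol O = 0.72485 ÷ 15.999 = 0.045306 mol
Divide by the smallest (0.045306 mol): C 4.001, H 6.001, O 1.000
Empirical formula: C4H6O
Empirical-formula mass = 70.09 g/mol; 210 ÷ 70.09 ≈ 3, so the molecular formula is C12H18O3.

C12H18O3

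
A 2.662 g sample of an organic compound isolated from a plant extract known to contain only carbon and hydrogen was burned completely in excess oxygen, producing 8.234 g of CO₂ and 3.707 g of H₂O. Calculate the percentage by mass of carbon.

mol C = 8.234 g CO₂ ÷ 44.009 g/mol = 0.18710 mol
mol H = 2 × 3.707 g H₂O ÷ 18.015 g/mol = 0.41155 mol
mass % C = 2.2472 g ÷ 2.662 g × 100%

84.42%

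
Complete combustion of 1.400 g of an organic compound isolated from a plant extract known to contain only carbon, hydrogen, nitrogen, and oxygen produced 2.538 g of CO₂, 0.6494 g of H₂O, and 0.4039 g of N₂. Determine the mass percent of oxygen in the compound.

mol C = 2.538 g CO₂ ÷ 44.009 g/mol = 0.057670 mol
mol H = 2 × 0.6494 g H₂O ÷ 18.015 g/mol = 0.072095 mol
mol N = 2 × 0.4039 g N₂ ÷ 28.014 g/mol = 0.028836 mol
mass O = 1.400 − (0.69267 + 0.072672 + 0.40390) = 0.23075 g → mol O = 0.23075 ÷ 15.999 = 0.014423 mol
mass % O = 0.23075 g ÷ 1.400 g × 100%

16.48%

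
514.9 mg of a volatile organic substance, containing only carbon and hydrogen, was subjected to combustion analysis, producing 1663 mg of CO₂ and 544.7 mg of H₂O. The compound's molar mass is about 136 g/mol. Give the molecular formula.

C10H16

mol C = 1.663 g CO₂ ÷ 44.009 g/mol = 0.037788 mol
mol H = 2 × 0.5447 g H₂O ÷ 18.015 g/mol = 0.060472 mol
Divide by the smallest (0.037788 mol): C 1.000, H 1.600
Multiplying each by 5 gives whole numbers: C 5.00, H 8.00
Empirical formula: C5H8
Empirical-formula mass = 68.12 g/mol; 136 ÷ 68.12 ≈ 2, so the molecular formula is C10H16.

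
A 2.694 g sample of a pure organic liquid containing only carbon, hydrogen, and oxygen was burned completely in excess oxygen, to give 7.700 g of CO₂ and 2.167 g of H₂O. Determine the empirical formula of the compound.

mol C = 7.700 g CO₂ ÷ 44.009 g/mol = 0.17496 mol
mol H = 2 × 2.167 g H₂O ÷ 18.015 g/mol = 0.24058 mol
mass O = 2.694 − (2.1015 + 0.24250) = 0.35000 g → mol O = 0.35000 ÷ 15.999 = 0.021877 mol
Divide by the smallest (0.021877 mol): C 7.998, H 10.997, O 1.000

C8H11O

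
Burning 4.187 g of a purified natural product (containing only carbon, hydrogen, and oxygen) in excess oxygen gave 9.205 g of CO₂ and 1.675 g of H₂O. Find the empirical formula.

mol C = 9.205 g CO₂ ÷ 44.009 g/mol = 0.20916 mol
mol H = 2 × 1.675 g H₂O ÷ 18.015 g/mol = 0.18596 mol
mass O = 4.187 − (2.5122 + 0.18744) = 1.4873 g → mol O = 1.4873 ÷ 15.999 = 0.092963 mol
Divide by the smallest (0.092963 mol): C 2.250, H 2.000, O 1.000
Multiplying each by 4 gives whole numbers: C 9.00, H 8.00, O 4.00

C9H8O4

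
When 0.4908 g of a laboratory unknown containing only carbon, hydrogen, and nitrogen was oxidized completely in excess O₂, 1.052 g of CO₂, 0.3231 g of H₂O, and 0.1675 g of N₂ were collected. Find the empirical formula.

mol C = 1.052 g CO₂ ÷ 44.009 g/mol = 0.023904 mol
mol H = 2 × 0.3231 g H₂O ÷ 18.015 g/mol = 0.035870 mol
mol N = 2 × 0.1675 g N₂ ÷ 28.014 g/mol = 0.011958 mol
Divide by the smallest (0.011958 mol): C 1.999, H 3.000, N 1.000

C2H3N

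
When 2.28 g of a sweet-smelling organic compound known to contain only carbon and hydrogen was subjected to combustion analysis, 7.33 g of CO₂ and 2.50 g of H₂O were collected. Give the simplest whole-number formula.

C3H5

mol C = 7.33 g CO₂ ÷ 44.009 g/mol = 0.1666 mol
mol H = 2 × 2.50 g H₂O ÷ 18.015 g/mol = 0.2775 mol
Divide by the smallest (0.1666 mol): C 1.000, H 1.666
Multiplying each by 3 gives whole numbers: C 3.00, H 5.00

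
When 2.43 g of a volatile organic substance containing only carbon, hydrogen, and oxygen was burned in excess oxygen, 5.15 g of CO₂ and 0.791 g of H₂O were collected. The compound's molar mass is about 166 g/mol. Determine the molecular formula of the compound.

C8H6O4

mol C = 5.15 g CO₂ ÷ 44.009 g/mol = 0.1170 mol
mol H = 2 × 0.791 g H₂O ÷ 18.015 g/mol = 0.08782 mol
mass O = 2.43 − (1.406 + 0.08852) = 0.9359 g → mol O = 0.9359 ÷ 15.999 = 0.05850 mol
Divide by the smallest (0.05850 mol): C 2.000, H 1.501, O 1.000
Multiplying each by 2 gives whole numbers: C 4.00, H 3.00, O 2.00
Empirical formula: C4H3O2
Empirical-formula mass = 83.07 g/mol; 166 ÷ 83.07 ≈ 2, so the molecular formula is C8H6O4.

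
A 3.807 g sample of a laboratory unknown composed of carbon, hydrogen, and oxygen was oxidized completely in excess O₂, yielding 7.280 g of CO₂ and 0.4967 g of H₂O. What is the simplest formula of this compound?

C3HO2

mol C = 7.280 g CO₂ ÷ 44.009 g/mol = 0.16542 mol
mol H = 2 × 0.4967 g H₂O ÷ 18.015 g/mol = 0.055143 mol
mass O = 3.807 − (1.9869 + 0.055584) = 1.7645 g → mol O = 1.7645 ÷ 15.999 = 0.11029 mol
Divide by the smallest (0.055143 mol): C 3.000, H 1.000, O 2.000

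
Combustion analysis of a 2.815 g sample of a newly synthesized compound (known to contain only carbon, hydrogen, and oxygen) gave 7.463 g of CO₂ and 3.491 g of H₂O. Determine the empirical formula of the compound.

C7H16O

mol C = 7.463 g CO₂ ÷ 44.009 g/mol = 0.16958 mol
mol H = 2 × 3.491 g H₂O ÷ 18.015 g/mol = 0.38757 mol
mass O = 2.815 − (2.0368 + 0.39067) = 0.38752 g → mol O = 0.38752 ÷ 15.999 = 0.024222 mol
Divide by the smallest (0.024222 mol): C 7.001, H 16.001, O 1.000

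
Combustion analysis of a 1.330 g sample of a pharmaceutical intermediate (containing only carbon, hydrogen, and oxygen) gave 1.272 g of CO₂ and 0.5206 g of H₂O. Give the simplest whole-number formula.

mol C = 1.272 g CO₂ ÷ 44.009 g/mol = 0.028903 mol
mol H = 2 × 0.5206 g H₂O ÷ 18.015 g/mol = 0.057796 mol
mass O = 1.330 − (0.34716 + 0.058259) = 0.92459 g → mol O = 0.92459 ÷ 15.999 = 0.057790 mol
Divide by the smallest (0.028903 mol): C 1.000, H 2.000, O 1.999

CH2O2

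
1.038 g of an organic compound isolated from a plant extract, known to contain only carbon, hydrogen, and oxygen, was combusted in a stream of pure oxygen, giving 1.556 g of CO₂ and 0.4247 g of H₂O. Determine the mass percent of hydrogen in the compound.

mol C = 1.556 g CO₂ ÷ 44.009 g/mol = 0.035356 mol
mol H = 2 × 0.4247 g H₂O ÷ 18.015 g/mol = 0.047150 mol
mass O = 1.038 − (0.42467 + 0.047527) = 0.56581 g → mol O = 0.56581 ÷ 15.999 = 0.035365 mol
mass % H = 0.047527 g ÷ 1.038 g × 100%

4.58%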